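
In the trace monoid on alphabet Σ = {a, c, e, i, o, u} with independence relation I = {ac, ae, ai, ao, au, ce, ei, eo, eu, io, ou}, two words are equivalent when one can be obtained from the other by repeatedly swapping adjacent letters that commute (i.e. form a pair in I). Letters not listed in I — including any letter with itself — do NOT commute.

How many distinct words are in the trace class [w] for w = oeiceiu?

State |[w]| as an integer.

drop 0:o onto floor
drop 1:e onto floor
drop 2:i onto floor
drop 3:c onto {0:o, 2:i}
drop 4:e onto {1:e}
drop 5:i onto {3:c}
drop 6:u onto {5:i}
ground layer = {0:o, 1:e, 2:i}
drop-orders for the pieces not yet dropped (sum over which currently-grounded one goes next):
  1 to go: {4} 1  {6} 1
  2 to go: {1,4} 1  {4,6} 2  {5,6} 1
  3 to go: {1,4,6} 3  {3,5,6} 1  {4,5,6} 3
  4 to go: {0,3,5,6} 1  {1,4,5,6} 6  {2,3,5,6} 1  {3,4,5,6} 4
  5 to go: {0,2,3,5,6} 2  {0,3,4,5,6} 5  {1,3,4,5,6} 10  {2,3,4,5,6} 5
  if 0:o drops first: 15 orders
  if 1:e drops first: 12 orders
  if 2:i drops first: 15 orders
heap linearizations: 42

42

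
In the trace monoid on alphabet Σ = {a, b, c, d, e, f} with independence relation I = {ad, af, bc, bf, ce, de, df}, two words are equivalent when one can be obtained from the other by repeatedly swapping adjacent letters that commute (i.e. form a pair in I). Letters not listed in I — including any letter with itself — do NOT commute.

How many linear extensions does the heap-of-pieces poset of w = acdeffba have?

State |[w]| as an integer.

piece 0:a — minimal
piece 1:c rests on {0:a}
piece 2:d rests on {1:c}
piece 3:e rests on {0:a}
piece 4:f rests on {1:c, 3:e}
piece 5:f rests on {4:f}
piece 6:b rests on {2:d, 3:e}
piece 7:a rests on {6:b}
minimal pieces: {0:a}
ways to finish when only these pieces remain (= sum over removing one remaining piece with nothing left below it):
  1 left: {5}→1  {7}→1
  2 left: {4,5}→1  {5,7}→2  {6,7}→1
  3 left: {2,6,7}→1  {4,5,7}→3  {5,6,7}→3
  4 left: {2,5,6,7}→4  {4,5,6,7}→6
  5 left: {2,4,5,6,7}→10  {3,4,5,6,7}→6
  6 left: {1,2,4,5,6,7}→10  {2,3,4,5,6,7}→16
  placing 0:a first → 26 extensions

26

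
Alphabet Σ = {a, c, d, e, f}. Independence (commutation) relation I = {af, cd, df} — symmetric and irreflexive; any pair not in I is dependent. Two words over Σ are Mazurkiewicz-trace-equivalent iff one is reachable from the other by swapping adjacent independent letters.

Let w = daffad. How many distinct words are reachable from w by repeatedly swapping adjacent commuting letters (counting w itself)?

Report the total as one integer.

0(d) covers ∅
1(a) covers 0:d
2(f) covers ∅
3(f) covers 2:f
4(a) covers 1:a
5(d) covers 4:a
floor of heap: 0:d, 2:f
completions by unplaced set U, small U first (add the entries for U minus each lowest piece of U):
  |U|=1: {3}:1  {5}:1
  |U|=2: {2,3}:1  {3,5}:2  {4,5}:1
  |U|=3: {1,4,5}:1  {2,3,5}:3  {3,4,5}:3
  |U|=4: {0,1,4,5}:1  {1,3,4,5}:4  {2,3,4,5}:6
  start at 0(d): 10
  start at 2(f): 5
sum over floor = 15

15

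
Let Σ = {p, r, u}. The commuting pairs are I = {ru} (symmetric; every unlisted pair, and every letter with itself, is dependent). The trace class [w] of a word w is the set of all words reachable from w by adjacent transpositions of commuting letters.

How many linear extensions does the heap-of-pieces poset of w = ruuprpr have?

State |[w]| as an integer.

#0=r has no predecessor
#1=u has no predecessor
#2=u depends on [1:u]
#3=p depends on [0:r, 2:u]
#4=r depends on [3:p]
#5=p depends on [4:r]
#6=r depends on [5:p]
sources: [0:r, 1:u]
N(rest) = Σ N(rest − s) over sources s of rest; N(one piece) = 1:
  size 1 → [6]=1
  size 2 → [5,6]=1
  size 3 → [4,5,6]=1
  size 4 → [3,4,5,6]=1
  size 5 → [0,3,4,5,6]=1  [2,3,4,5,6]=1
  first=0(r) contributes 1
  first=1(u) contributes 2
|[w]| = 3

3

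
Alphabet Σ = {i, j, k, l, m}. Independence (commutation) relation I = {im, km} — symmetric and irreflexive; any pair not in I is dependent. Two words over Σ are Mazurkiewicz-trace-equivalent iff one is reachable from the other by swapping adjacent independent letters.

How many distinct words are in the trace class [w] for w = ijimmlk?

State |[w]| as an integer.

3

0(i) covers ∅
1(j) covers 0:i
2(i) covers 1:j
3(m) covers 1:j
4(m) covers 3:m
5(l) covers 2:i, 4:m
6(k) covers 5:l
floor of heap: 0:i
completions by unplaced set U, small U first (add the entries for U minus each lowest piece of U):
  |U|=1: {6}:1
  |U|=2: {5,6}:1
  |U|=3: {2,5,6}:1  {4,5,6}:1
  |U|=4: {2,4,5,6}:2  {3,4,5,6}:1
  |U|=5: {2,3,4,5,6}:3
  start at 0(i): 3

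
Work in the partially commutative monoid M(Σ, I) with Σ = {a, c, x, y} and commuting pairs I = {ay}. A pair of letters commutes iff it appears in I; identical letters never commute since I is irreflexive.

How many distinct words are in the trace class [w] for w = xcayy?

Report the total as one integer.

piece 0:x — minimal
piece 1:c rests on {0:x}
piece 2:a rests on {1:c}
piece 3:y rests on {1:c}
piece 4:y rests on {3:y}
minimal pieces: {0:x}
ways to finish when only these pieces remain (= sum over removing one remaining piece with nothing left below it):
  1 left: {2}→1  {4}→1
  2 left: {2,4}→2  {3,4}→1
  3 left: {2,3,4}→3
  placing 0:x first → 3 extensions

3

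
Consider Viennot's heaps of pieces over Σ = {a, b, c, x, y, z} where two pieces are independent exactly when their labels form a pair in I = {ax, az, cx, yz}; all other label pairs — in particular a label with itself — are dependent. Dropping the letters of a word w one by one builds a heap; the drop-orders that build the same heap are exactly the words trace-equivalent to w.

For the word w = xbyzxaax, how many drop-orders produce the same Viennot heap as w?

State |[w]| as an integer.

drop 0:x onto floor
drop 1:b onto {0:x}
drop 2:y onto {1:b}
drop 3:z onto {1:b}
drop 4:x onto {2:y, 3:z}
drop 5:a onto {2:y}
drop 6:a onto {5:a}
drop 7:x onto {4:x}
ground layer = {0:x}
drop-orders for the pieces not yet dropped (sum over which currently-grounded one goes next):
  1 to go: {6} 1  {7} 1
  2 to go: {4,7} 1  {5,6} 1  {6,7} 2
  3 to go: {3,4,7} 1  {4,6,7} 3  {5,6,7} 3
  4 to go: {3,4,6,7} 4  {4,5,6,7} 6
  5 to go: {2,4,5,6,7} 6  {3,4,5,6,7} 10
  6 to go: {2,3,4,5,6,7} 16
  if 0:x drops first: 16 orders

16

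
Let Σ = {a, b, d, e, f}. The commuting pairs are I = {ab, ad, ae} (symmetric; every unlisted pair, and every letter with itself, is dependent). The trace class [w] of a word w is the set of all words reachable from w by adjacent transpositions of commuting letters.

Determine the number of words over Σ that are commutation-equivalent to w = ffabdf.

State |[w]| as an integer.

drop 0:f onto floor
drop 1:f onto {0:f}
drop 2:a onto {1:f}
drop 3:b onto {1:f}
drop 4:d onto {3:b}
drop 5:f onto {2:a, 4:d}
ground layer = {0:f}
drop-orders for the pieces not yet dropped (sum over which currently-grounded one goes next):
  1 to go: {5} 1
  2 to go: {2,5} 1  {4,5} 1
  3 to go: {2,4,5} 2  {3,4,5} 1
  4 to go: {2,3,4,5} 3
  if 0:f drops first: 3 orders

3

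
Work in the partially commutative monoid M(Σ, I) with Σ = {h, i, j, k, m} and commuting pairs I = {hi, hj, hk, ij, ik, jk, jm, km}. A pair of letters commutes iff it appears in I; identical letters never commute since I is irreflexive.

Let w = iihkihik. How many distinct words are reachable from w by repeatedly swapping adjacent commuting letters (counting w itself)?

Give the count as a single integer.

420

drop 0:i onto floor
drop 1:i onto {0:i}
drop 2:h onto floor
drop 3:k onto floor
drop 4:i onto {1:i}
drop 5:h onto {2:h}
drop 6:i onto {4:i}
drop 7:k onto {3:k}
ground layer = {0:i, 2:h, 3:k}
drop-orders for the pieces not yet dropped (sum over which currently-grounded one goes next):
  1 to go: {5} 1  {6} 1  {7} 1
  2 to go: {2,5} 1  {3,7} 1  {4,6} 1  {5,6} 2  {5,7} 2  {6,7} 2
  3 to go: {1,4,6} 1  {2,5,6} 3  {2,5,7} 3  {3,5,7} 3  {3,6,7} 3  {4,5,6} 3  {4,6,7} 3  {5,6,7} 6
  4 to go: {0,1,4,6} 1  {1,4,5,6} 4  {1,4,6,7} 4  {2,3,5,7} 6  {2,4,5,6} 6  {2,5,6,7} 12  {3,4,6,7} 6  {3,5,6,7} 12  {4,5,6,7} 12
  5 to go: {0,1,4,5,6} 5  {0,1,4,6,7} 5  {1,2,4,5,6} 10  {1,3,4,6,7} 10  {1,4,5,6,7} 20  {2,3,5,6,7} 30  {2,4,5,6,7} 30  {3,4,5,6,7} 30
  6 to go: {0,1,2,4,5,6} 15  {0,1,3,4,6,7} 15  {0,1,4,5,6,7} 30  {1,2,4,5,6,7} 60  {1,3,4,5,6,7} 60  {2,3,4,5,6,7} 90
  if 0:i drops first: 210 orders
  if 2:h drops first: 105 orders
  if 3:k drops first: 105 orders
heap linearizations: 420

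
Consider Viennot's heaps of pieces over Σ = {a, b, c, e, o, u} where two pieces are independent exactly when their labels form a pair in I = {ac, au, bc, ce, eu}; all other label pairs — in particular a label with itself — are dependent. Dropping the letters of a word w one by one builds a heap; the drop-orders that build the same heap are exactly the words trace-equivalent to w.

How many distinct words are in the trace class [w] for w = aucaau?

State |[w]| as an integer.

drop 0:a onto floor
drop 1:u onto floor
drop 2:c onto {1:u}
drop 3:a onto {0:a}
drop 4:a onto {3:a}
drop 5:u onto {2:c}
ground layer = {0:a, 1:u}
drop-orders for the pieces not yet dropped (sum over which currently-grounded one goes next):
  1 to go: {4} 1  {5} 1
  2 to go: {2,5} 1  {3,4} 1  {4,5} 2
  3 to go: {0,3,4} 1  {1,2,5} 1  {2,4,5} 3  {3,4,5} 3
  4 to go: {0,3,4,5} 4  {1,2,4,5} 4  {2,3,4,5} 6
  if 0:a drops first: 10 orders
  if 1:u drops first: 10 orders
heap linearizations: 20

20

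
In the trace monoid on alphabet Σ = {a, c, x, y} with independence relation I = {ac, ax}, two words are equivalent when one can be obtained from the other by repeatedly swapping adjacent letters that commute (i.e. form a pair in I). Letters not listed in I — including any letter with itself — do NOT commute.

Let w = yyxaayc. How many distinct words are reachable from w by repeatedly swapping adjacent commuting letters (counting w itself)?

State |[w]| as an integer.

3

0(y) covers ∅
1(y) covers 0:y
2(x) covers 1:y
3(a) covers 1:y
4(a) covers 3:a
5(y) covers 2:x, 4:a
6(c) covers 5:y
floor of heap: 0:y
completions by unplaced set U, small U first (add the entries for U minus each lowest piece of U):
  |U|=1: {6}:1
  |U|=2: {5,6}:1
  |U|=3: {2,5,6}:1  {4,5,6}:1
  |U|=4: {2,4,5,6}:2  {3,4,5,6}:1
  |U|=5: {2,3,4,5,6}:3
  start at 0(y): 3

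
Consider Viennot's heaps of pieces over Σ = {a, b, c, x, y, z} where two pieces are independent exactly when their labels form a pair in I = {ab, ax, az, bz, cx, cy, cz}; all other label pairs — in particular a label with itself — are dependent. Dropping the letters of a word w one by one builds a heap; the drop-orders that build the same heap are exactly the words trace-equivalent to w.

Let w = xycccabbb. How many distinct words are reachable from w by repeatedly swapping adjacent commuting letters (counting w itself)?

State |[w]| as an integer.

drop 0:x onto floor
drop 1:y onto {0:x}
drop 2:c onto floor
drop 3:c onto {2:c}
drop 4:c onto {3:c}
drop 5:a onto {1:y, 4:c}
drop 6:b onto {1:y, 4:c}
drop 7:b onto {6:b}
drop 8:b onto {7:b}
ground layer = {0:x, 2:c}
drop-orders for the pieces not yet dropped (sum over which currently-grounded one goes next):
  1 to go: {5} 1  {8} 1
  2 to go: {5,8} 2  {7,8} 1
  3 to go: {5,7,8} 3  {6,7,8} 1
  4 to go: {5,6,7,8} 4
  5 to go: {1,5,6,7,8} 4  {4,5,6,7,8} 4
  6 to go: {0,1,5,6,7,8} 4  {1,4,5,6,7,8} 8  {3,4,5,6,7,8} 4
  7 to go: {0,1,4,5,6,7,8} 12  {1,3,4,5,6,7,8} 12  {2,3,4,5,6,7,8} 4
  if 0:x drops first: 16 orders
  if 2:c drops first: 24 orders
heap linearizations: 40

40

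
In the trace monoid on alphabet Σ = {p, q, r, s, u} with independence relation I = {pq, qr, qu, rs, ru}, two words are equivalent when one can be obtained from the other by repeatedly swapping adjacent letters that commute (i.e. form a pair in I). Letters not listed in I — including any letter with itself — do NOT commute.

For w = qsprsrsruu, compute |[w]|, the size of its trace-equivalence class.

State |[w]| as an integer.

35

drop 0:q onto floor
drop 1:s onto {0:q}
drop 2:p onto {1:s}
drop 3:r onto {2:p}
drop 4:s onto {2:p}
drop 5:r onto {3:r}
drop 6:s onto {4:s}
drop 7:r onto {5:r}
drop 8:u onto {6:s}
drop 9:u onto {8:u}
ground layer = {0:q}
drop-orders for the pieces not yet dropped (sum over which currently-grounded one goes next):
  1 to go: {7} 1  {9} 1
  2 to go: {5,7} 1  {7,9} 2  {8,9} 1
  3 to go: {3,5,7} 1  {5,7,9} 3  {6,8,9} 1  {7,8,9} 3
  4 to go: {3,5,7,9} 4  {4,6,8,9} 1  {5,7,8,9} 6  {6,7,8,9} 4
  5 to go: {3,5,7,8,9} 10  {4,6,7,8,9} 5  {5,6,7,8,9} 10
  6 to go: {3,5,6,7,8,9} 20  {4,5,6,7,8,9} 15
  7 to go: {3,4,5,6,7,8,9} 35
  8 to go: {2,3,4,5,6,7,8,9} 35
  if 0:q drops first: 35 orders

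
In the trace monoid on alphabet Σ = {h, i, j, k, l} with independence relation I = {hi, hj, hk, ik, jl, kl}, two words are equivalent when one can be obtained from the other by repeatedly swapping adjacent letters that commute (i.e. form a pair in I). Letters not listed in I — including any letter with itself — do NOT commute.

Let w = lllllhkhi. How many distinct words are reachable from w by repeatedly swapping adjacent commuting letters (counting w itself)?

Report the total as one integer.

27

#0=l has no predecessor
#1=l depends on [0:l]
#2=l depends on [1:l]
#3=l depends on [2:l]
#4=l depends on [3:l]
#5=h depends on [4:l]
#6=k has no predecessor
#7=h depends on [5:h]
#8=i depends on [4:l]
sources: [0:l, 6:k]
N(rest) = Σ N(rest − s) over sources s of rest; N(one piece) = 1:
  size 1 → [6]=1  [7]=1  [8]=1
  size 2 → [5,7]=1  [6,7]=2  [6,8]=2  [7,8]=2
  size 3 → [5,6,7]=3  [5,7,8]=3  [6,7,8]=6
  size 4 → [4,5,7,8]=3  [5,6,7,8]=12
  size 5 → [3,4,5,7,8]=3  [4,5,6,7,8]=15
  size 6 → [2,3,4,5,7,8]=3  [3,4,5,6,7,8]=18
  size 7 → [1,2,3,4,5,7,8]=3  [2,3,4,5,6,7,8]=21
  first=0(l) contributes 24
  first=6(k) contributes 3
|[w]| = 27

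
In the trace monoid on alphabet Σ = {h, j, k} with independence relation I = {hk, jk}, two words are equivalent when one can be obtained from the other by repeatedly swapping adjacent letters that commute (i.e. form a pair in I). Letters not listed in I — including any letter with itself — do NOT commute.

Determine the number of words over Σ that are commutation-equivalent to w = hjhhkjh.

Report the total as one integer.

piece 0:h — minimal
piece 1:j rests on {0:h}
piece 2:h rests on {1:j}
piece 3:h rests on {2:h}
piece 4:k — minimal
piece 5:j rests on {3:h}
piece 6:h rests on {5:j}
minimal pieces: {0:h, 4:k}
ways to finish when only these pieces remain (= sum over removing one remaining piece with nothing left below it):
  1 left: {4}→1  {6}→1
  2 left: {4,6}→2  {5,6}→1
  3 left: {3,5,6}→1  {4,5,6}→3
  4 left: {2,3,5,6}→1  {3,4,5,6}→4
  5 left: {1,2,3,5,6}→1  {2,3,4,5,6}→5
  placing 0:h first → 6 extensions
  placing 4:k first → 1 extensions
total linear extensions = 7

7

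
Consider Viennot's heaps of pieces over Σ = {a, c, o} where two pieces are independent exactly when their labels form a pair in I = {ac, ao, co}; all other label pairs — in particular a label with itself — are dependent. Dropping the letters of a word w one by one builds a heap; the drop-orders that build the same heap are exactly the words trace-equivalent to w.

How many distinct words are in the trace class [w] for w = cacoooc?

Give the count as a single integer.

140

drop 0:c onto floor
drop 1:a onto floor
drop 2:c onto {0:c}
drop 3:o onto floor
drop 4:o onto {3:o}
drop 5:o onto {4:o}
drop 6:c onto {2:c}
ground layer = {0:c, 1:a, 3:o}
drop-orders for the pieces not yet dropped (sum over which currently-grounded one goes next):
  1 to go: {1} 1  {5} 1  {6} 1
  2 to go: {1,5} 2  {1,6} 2  {2,6} 1  {4,5} 1  {5,6} 2
  3 to go: {0,2,6} 1  {1,2,6} 3  {1,4,5} 3  {1,5,6} 6  {2,5,6} 3  {3,4,5} 1  {4,5,6} 3
  4 to go: {0,1,2,6} 4  {0,2,5,6} 4  {1,2,5,6} 12  {1,3,4,5} 4  {1,4,5,6} 12  {2,4,5,6} 6  {3,4,5,6} 4
  5 to go: {0,1,2,5,6} 20  {0,2,4,5,6} 10  {1,2,4,5,6} 30  {1,3,4,5,6} 20  {2,3,4,5,6} 10
  if 0:c drops first: 60 orders
  if 1:a drops first: 20 orders
  if 3:o drops first: 60 orders
heap linearizations: 140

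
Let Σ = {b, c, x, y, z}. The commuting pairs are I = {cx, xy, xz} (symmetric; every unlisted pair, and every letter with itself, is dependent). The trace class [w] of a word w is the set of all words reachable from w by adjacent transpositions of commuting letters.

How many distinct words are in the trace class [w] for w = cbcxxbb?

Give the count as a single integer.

drop 0:c onto floor
drop 1:b onto {0:c}
drop 2:c onto {1:b}
drop 3:x onto {1:b}
drop 4:x onto {3:x}
drop 5:b onto {2:c, 4:x}
drop 6:b onto {5:b}
ground layer = {0:c}
drop-orders for the pieces not yet dropped (sum over which currently-grounded one goes next):
  1 to go: {6} 1
  2 to go: {5,6} 1
  3 to go: {2,5,6} 1  {4,5,6} 1
  4 to go: {2,4,5,6} 2  {3,4,5,6} 1
  5 to go: {2,3,4,5,6} 3
  if 0:c drops first: 3 orders

3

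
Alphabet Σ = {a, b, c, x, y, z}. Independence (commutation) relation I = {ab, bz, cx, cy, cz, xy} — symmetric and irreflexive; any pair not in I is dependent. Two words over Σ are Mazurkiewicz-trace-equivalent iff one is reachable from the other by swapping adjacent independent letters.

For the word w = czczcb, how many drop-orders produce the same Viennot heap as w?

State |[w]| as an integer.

drop 0:c onto floor
drop 1:z onto floor
drop 2:c onto {0:c}
drop 3:z onto {1:z}
drop 4:c onto {2:c}
drop 5:b onto {4:c}
ground layer = {0:c, 1:z}
drop-orders for the pieces not yet dropped (sum over which currently-grounded one goes next):
  1 to go: {3} 1  {5} 1
  2 to go: {1,3} 1  {3,5} 2  {4,5} 1
  3 to go: {1,3,5} 3  {2,4,5} 1  {3,4,5} 3
  4 to go: {0,2,4,5} 1  {1,3,4,5} 6  {2,3,4,5} 4
  if 0:c drops first: 10 orders
  if 1:z drops first: 5 orders
heap linearizations: 15

15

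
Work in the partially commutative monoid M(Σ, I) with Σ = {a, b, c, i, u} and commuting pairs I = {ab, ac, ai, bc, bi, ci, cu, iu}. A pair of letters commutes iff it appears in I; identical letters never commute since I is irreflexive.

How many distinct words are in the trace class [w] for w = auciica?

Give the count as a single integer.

0(a) covers ∅
1(u) covers 0:a
2(c) covers ∅
3(i) covers ∅
4(i) covers 3:i
5(c) covers 2:c
6(a) covers 1:u
floor of heap: 0:a, 2:c, 3:i
completions by unplaced set U, small U first (add the entries for U minus each lowest piece of U):
  |U|=1: {4}:1  {5}:1  {6}:1
  |U|=2: {1,6}:1  {2,5}:1  {3,4}:1  {4,5}:2  {4,6}:2  {5,6}:2
  |U|=3: {0,1,6}:1  {1,4,6}:3  {1,5,6}:3  {2,4,5}:3  {2,5,6}:3  {3,4,5}:3  {3,4,6}:3  {4,5,6}:6
  |U|=4: {0,1,4,6}:4  {0,1,5,6}:4  {1,2,5,6}:6  {1,3,4,6}:6  {1,4,5,6}:12  {2,3,4,5}:6  {2,4,5,6}:12  {3,4,5,6}:12
  |U|=5: {0,1,2,5,6}:10  {0,1,3,4,6}:10  {0,1,4,5,6}:20  {1,2,4,5,6}:30  {1,3,4,5,6}:30  {2,3,4,5,6}:30
  start at 0(a): 90
  start at 2(c): 60
  start at 3(i): 60
sum over floor = 210

210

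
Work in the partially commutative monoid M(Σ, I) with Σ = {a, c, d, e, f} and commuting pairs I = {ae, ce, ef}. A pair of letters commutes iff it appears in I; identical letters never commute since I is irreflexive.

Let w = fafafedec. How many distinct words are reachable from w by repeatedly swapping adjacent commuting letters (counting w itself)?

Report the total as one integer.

12

piece 0:f — minimal
piece 1:a rests on {0:f}
piece 2:f rests on {1:a}
piece 3:a rests on {2:f}
piece 4:f rests on {3:a}
piece 5:e — minimal
piece 6:d rests on {4:f, 5:e}
piece 7:e rests on {6:d}
piece 8:c rests on {6:d}
minimal pieces: {0:f, 5:e}
ways to finish when only these pieces remain (= sum over removing one remaining piece with nothing left below it):
  1 left: {7}→1  {8}→1
  2 left: {7,8}→2
  3 left: {6,7,8}→2
  4 left: {4,6,7,8}→2  {5,6,7,8}→2
  5 left: {3,4,6,7,8}→2  {4,5,6,7,8}→4
  6 left: {2,3,4,6,7,8}→2  {3,4,5,6,7,8}→6
  7 left: {1,2,3,4,6,7,8}→2  {2,3,4,5,6,7,8}→8
  placing 0:f first → 10 extensions
  placing 5:e first → 2 extensions
total linear extensions = 12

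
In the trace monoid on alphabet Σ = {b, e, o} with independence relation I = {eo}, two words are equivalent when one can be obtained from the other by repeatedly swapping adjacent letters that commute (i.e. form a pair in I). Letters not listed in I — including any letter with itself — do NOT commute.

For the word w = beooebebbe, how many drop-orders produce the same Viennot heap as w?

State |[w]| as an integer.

6

piece 0:b — minimal
piece 1:e rests on {0:b}
piece 2:o rests on {0:b}
piece 3:o rests on {2:o}
piece 4:e rests on {1:e}
piece 5:b rests on {3:o, 4:e}
piece 6:e rests on {5:b}
piece 7:b rests on {6:e}
piece 8:b rests on {7:b}
piece 9:e rests on {8:b}
minimal pieces: {0:b}
ways to finish when only these pieces remain (= sum over removing one remaining piece with nothing left below it):
  1 left: {9}→1
  2 left: {8,9}→1
  3 left: {7,8,9}→1
  4 left: {6,7,8,9}→1
  5 left: {5,6,7,8,9}→1
  6 left: {3,5,6,7,8,9}→1  {4,5,6,7,8,9}→1
  7 left: {1,4,5,6,7,8,9}→1  {2,3,5,6,7,8,9}→1  {3,4,5,6,7,8,9}→2
  8 left: {1,3,4,5,6,7,8,9}→3  {2,3,4,5,6,7,8,9}→3
  placing 0:b first → 6 extensions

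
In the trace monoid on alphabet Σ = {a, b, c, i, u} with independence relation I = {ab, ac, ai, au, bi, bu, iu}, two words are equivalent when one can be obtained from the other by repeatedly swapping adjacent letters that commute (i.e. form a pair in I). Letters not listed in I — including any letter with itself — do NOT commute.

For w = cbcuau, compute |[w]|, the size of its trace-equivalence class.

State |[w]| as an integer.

6

drop 0:c onto floor
drop 1:b onto {0:c}
drop 2:c onto {1:b}
drop 3:u onto {2:c}
drop 4:a onto floor
drop 5:u onto {3:u}
ground layer = {0:c, 4:a}
drop-orders for the pieces not yet dropped (sum over which currently-grounded one goes next):
  1 to go: {4} 1  {5} 1
  2 to go: {3,5} 1  {4,5} 2
  3 to go: {2,3,5} 1  {3,4,5} 3
  4 to go: {1,2,3,5} 1  {2,3,4,5} 4
  if 0:c drops first: 5 orders
  if 4:a drops first: 1 orders
heap linearizations: 6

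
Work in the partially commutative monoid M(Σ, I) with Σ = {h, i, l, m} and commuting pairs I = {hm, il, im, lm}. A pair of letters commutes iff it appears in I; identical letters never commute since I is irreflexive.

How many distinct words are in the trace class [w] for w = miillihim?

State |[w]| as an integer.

360

#0=m has no predecessor
#1=i has no predecessor
#2=i depends on [1:i]
#3=l has no predecessor
#4=l depends on [3:l]
#5=i depends on [2:i]
#6=h depends on [4:l, 5:i]
#7=i depends on [6:h]
#8=m depends on [0:m]
sources: [0:m, 1:i, 3:l]
N(rest) = Σ N(rest − s) over sources s of rest; N(one piece) = 1:
  size 1 → [7]=1  [8]=1
  size 2 → [0,8]=1  [6,7]=1  [7,8]=2
  size 3 → [0,7,8]=3  [4,6,7]=1  [5,6,7]=1  [6,7,8]=3
  size 4 → [0,6,7,8]=6  [2,5,6,7]=1  [3,4,6,7]=1  [4,5,6,7]=2  [4,6,7,8]=4  [5,6,7,8]=4
  size 5 → [0,4,6,7,8]=10  [0,5,6,7,8]=10  [1,2,5,6,7]=1  [2,4,5,6,7]=3  [2,5,6,7,8]=5  [3,4,5,6,7]=3  [3,4,6,7,8]=5  [4,5,6,7,8]=10
  size 6 → [0,2,5,6,7,8]=15  [0,3,4,6,7,8]=15  [0,4,5,6,7,8]=30  [1,2,4,5,6,7]=4  [1,2,5,6,7,8]=6  [2,3,4,5,6,7]=6  [2,4,5,6,7,8]=18  [3,4,5,6,7,8]=18
  size 7 → [0,1,2,5,6,7,8]=21  [0,2,4,5,6,7,8]=63  [0,3,4,5,6,7,8]=63  [1,2,3,4,5,6,7]=10  [1,2,4,5,6,7,8]=28  [2,3,4,5,6,7,8]=42
  first=0(m) contributes 80
  first=1(i) contributes 168
  first=3(l) contributes 112
|[w]| = 360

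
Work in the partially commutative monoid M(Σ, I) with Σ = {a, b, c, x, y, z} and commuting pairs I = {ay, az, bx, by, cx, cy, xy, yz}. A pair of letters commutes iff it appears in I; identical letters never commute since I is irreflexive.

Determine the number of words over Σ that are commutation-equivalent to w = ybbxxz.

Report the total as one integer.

36

0(y) covers ∅
1(b) covers ∅
2(b) covers 1:b
3(x) covers ∅
4(x) covers 3:x
5(z) covers 2:b, 4:x
floor of heap: 0:y, 1:b, 3:x
completions by unplaced set U, small U first (add the entries for U minus each lowest piece of U):
  |U|=1: {0}:1  {5}:1
  |U|=2: {0,5}:2  {2,5}:1  {4,5}:1
  |U|=3: {0,2,5}:3  {0,4,5}:3  {1,2,5}:1  {2,4,5}:2  {3,4,5}:1
  |U|=4: {0,1,2,5}:4  {0,2,4,5}:8  {0,3,4,5}:4  {1,2,4,5}:3  {2,3,4,5}:3
  start at 0(y): 6
  start at 1(b): 15
  start at 3(x): 15
sum over floor = 36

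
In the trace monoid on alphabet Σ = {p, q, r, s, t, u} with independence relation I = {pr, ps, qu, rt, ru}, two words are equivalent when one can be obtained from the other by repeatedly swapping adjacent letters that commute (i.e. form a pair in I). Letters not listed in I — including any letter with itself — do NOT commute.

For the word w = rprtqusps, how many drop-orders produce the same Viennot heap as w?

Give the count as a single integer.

48

0(r) covers ∅
1(p) covers ∅
2(r) covers 0:r
3(t) covers 1:p
4(q) covers 2:r, 3:t
5(u) covers 3:t
6(s) covers 4:q, 5:u
7(p) covers 4:q, 5:u
8(s) covers 6:s
floor of heap: 0:r, 1:p
completions by unplaced set U, small U first (add the entries for U minus each lowest piece of U):
  |U|=1: {7}:1  {8}:1
  |U|=2: {6,8}:1  {7,8}:2
  |U|=3: {6,7,8}:3
  |U|=4: {4,6,7,8}:3  {5,6,7,8}:3
  |U|=5: {2,4,6,7,8}:3  {4,5,6,7,8}:6
  |U|=6: {0,2,4,6,7,8}:3  {2,4,5,6,7,8}:9  {3,4,5,6,7,8}:6
  |U|=7: {0,2,4,5,6,7,8}:12  {1,3,4,5,6,7,8}:6  {2,3,4,5,6,7,8}:15
  start at 0(r): 21
  start at 1(p): 27
sum over floor = 48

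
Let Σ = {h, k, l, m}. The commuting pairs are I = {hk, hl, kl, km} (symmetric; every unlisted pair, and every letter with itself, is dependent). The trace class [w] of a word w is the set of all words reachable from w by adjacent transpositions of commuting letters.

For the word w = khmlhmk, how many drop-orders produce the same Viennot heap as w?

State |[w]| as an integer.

42

#0=k has no predecessor
#1=h has no predecessor
#2=m depends on [1:h]
#3=l depends on [2:m]
#4=h depends on [2:m]
#5=m depends on [3:l, 4:h]
#6=k depends on [0:k]
sources: [0:k, 1:h]
N(rest) = Σ N(rest − s) over sources s of rest; N(one piece) = 1:
  size 1 → [5]=1  [6]=1
  size 2 → [0,6]=1  [3,5]=1  [4,5]=1  [5,6]=2
  size 3 → [0,5,6]=3  [3,4,5]=2  [3,5,6]=3  [4,5,6]=3
  size 4 → [0,3,5,6]=6  [0,4,5,6]=6  [2,3,4,5]=2  [3,4,5,6]=8
  size 5 → [0,3,4,5,6]=20  [1,2,3,4,5]=2  [2,3,4,5,6]=10
  first=0(k) contributes 12
  first=1(h) contributes 30
|[w]| = 42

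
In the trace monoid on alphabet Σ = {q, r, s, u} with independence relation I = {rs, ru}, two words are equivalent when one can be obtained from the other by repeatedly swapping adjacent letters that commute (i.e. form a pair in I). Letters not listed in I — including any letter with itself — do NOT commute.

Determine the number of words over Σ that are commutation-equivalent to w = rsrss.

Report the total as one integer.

10

piece 0:r — minimal
piece 1:s — minimal
piece 2:r rests on {0:r}
piece 3:s rests on {1:s}
piece 4:s rests on {3:s}
minimal pieces: {0:r, 1:s}
ways to finish when only these pieces remain (= sum over removing one remaining piece with nothing left below it):
  1 left: {2}→1  {4}→1
  2 left: {0,2}→1  {2,4}→2  {3,4}→1
  3 left: {0,2,4}→3  {1,3,4}→1  {2,3,4}→3
  placing 0:r first → 4 extensions
  placing 1:s first → 6 extensions
total linear extensions = 10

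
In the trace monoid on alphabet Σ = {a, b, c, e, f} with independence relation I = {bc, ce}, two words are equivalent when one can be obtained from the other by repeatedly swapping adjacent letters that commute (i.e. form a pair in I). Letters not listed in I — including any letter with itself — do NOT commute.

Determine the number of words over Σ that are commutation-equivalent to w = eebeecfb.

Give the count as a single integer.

6

piece 0:e — minimal
piece 1:e rests on {0:e}
piece 2:b rests on {1:e}
piece 3:e rests on {2:b}
piece 4:e rests on {3:e}
piece 5:c — minimal
piece 6:f rests on {4:e, 5:c}
piece 7:b rests on {6:f}
minimal pieces: {0:e, 5:c}
ways to finish when only these pieces remain (= sum over removing one remaining piece with nothing left below it):
  1 left: {7}→1
  2 left: {6,7}→1
  3 left: {4,6,7}→1  {5,6,7}→1
  4 left: {3,4,6,7}→1  {4,5,6,7}→2
  5 left: {2,3,4,6,7}→1  {3,4,5,6,7}→3
  6 left: {1,2,3,4,6,7}→1  {2,3,4,5,6,7}→4
  placing 0:e first → 5 extensions
  placing 5:c first → 1 extensions
total linear extensions = 6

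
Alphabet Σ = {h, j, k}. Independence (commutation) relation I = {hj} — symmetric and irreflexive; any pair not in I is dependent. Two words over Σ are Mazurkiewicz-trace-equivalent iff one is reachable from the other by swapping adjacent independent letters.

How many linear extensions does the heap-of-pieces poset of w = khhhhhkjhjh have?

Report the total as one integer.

6

piece 0:k — minimal
piece 1:h rests on {0:k}
piece 2:h rests on {1:h}
piece 3:h rests on {2:h}
piece 4:h rests on {3:h}
piece 5:h rests on {4:h}
piece 6:k rests on {5:h}
piece 7:j rests on {6:k}
piece 8:h rests on {6:k}
piece 9:j rests on {7:j}
piece 10:h rests on {8:h}
minimal pieces: {0:k}
ways to finish when only these pieces remain (= sum over removing one remaining piece with nothing left below it):
  1 left: {9}→1  {10}→1
  2 left: {7,9}→1  {8,10}→1  {9,10}→2
  3 left: {7,9,10}→3  {8,9,10}→3
  4 left: {7,8,9,10}→6
  5 left: {6,7,8,9,10}→6
  6 left: {5,6,7,8,9,10}→6
  7 left: {4,5,6,7,8,9,10}→6
  8 left: {3,4,5,6,7,8,9,10}→6
  9 left: {2,3,4,5,6,7,8,9,10}→6
  placing 0:k first → 6 extensions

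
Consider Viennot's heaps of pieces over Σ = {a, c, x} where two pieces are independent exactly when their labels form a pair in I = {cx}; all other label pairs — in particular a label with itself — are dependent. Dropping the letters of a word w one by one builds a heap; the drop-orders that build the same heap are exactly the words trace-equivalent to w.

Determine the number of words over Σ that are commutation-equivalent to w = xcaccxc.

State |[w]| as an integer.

drop 0:x onto floor
drop 1:c onto floor
drop 2:a onto {0:x, 1:c}
drop 3:c onto {2:a}
drop 4:c onto {3:c}
drop 5:x onto {2:a}
drop 6:c onto {4:c}
ground layer = {0:x, 1:c}
drop-orders for the pieces not yet dropped (sum over which currently-grounded one goes next):
  1 to go: {5} 1  {6} 1
  2 to go: {4,6} 1  {5,6} 2
  3 to go: {3,4,6} 1  {4,5,6} 3
  4 to go: {3,4,5,6} 4
  5 to go: {2,3,4,5,6} 4
  if 0:x drops first: 4 orders
  if 1:c drops first: 4 orders
heap linearizations: 8

8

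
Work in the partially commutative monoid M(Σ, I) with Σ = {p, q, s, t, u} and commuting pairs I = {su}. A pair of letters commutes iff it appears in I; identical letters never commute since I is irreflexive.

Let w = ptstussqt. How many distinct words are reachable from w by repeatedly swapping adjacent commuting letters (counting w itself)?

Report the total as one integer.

piece 0:p — minimal
piece 1:t rests on {0:p}
piece 2:s rests on {1:t}
piece 3:t rests on {2:s}
piece 4:u rests on {3:t}
piece 5:s rests on {3:t}
piece 6:s rests on {5:s}
piece 7:q rests on {4:u, 6:s}
piece 8:t rests on {7:q}
minimal pieces: {0:p}
ways to finish when only these pieces remain (= sum over removing one remaining piece with nothing left below it):
  1 left: {8}→1
  2 left: {7,8}→1
  3 left: {4,7,8}→1  {6,7,8}→1
  4 left: {4,6,7,8}→2  {5,6,7,8}→1
  5 left: {4,5,6,7,8}→3
  6 left: {3,4,5,6,7,8}→3
  7 left: {2,3,4,5,6,7,8}→3
  placing 0:p first → 3 extensions

3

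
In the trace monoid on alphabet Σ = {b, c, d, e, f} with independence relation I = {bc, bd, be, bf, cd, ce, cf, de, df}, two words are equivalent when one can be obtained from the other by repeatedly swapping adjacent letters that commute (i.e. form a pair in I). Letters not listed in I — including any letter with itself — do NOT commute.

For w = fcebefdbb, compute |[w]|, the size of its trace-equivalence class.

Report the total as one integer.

drop 0:f onto floor
drop 1:c onto floor
drop 2:e onto {0:f}
drop 3:b onto floor
drop 4:e onto {2:e}
drop 5:f onto {4:e}
drop 6:d onto floor
drop 7:b onto {3:b}
drop 8:b onto {7:b}
ground layer = {0:f, 1:c, 3:b, 6:d}
drop-orders for the pieces not yet dropped (sum over which currently-grounded one goes next):
  1 to go: {1} 1  {5} 1  {6} 1  {8} 1
  2 to go: {1,5} 2  {1,6} 2  {1,8} 2  {4,5} 1  {5,6} 2  {5,8} 2  {6,8} 2  {7,8} 1
  3 to go: {1,4,5} 3  {1,5,6} 6  {1,5,8} 6  {1,6,8} 6  {1,7,8} 3  {2,4,5} 1  {3,7,8} 1  {4,5,6} 3  {4,5,8} 3  {5,6,8} 6  {5,7,8} 3  {6,7,8} 3
  4 to go: {0,2,4,5} 1  {1,2,4,5} 4  {1,3,7,8} 4  {1,4,5,6} 12  {1,4,5,8} 12  {1,5,6,8} 24  {1,5,7,8} 12  {1,6,7,8} 12  {2,4,5,6} 4  {2,4,5,8} 4  {3,5,7,8} 4  {3,6,7,8} 4  {4,5,6,8} 12  {4,5,7,8} 6  {5,6,7,8} 12
  5 to go: {0,1,2,4,5} 5  {0,2,4,5,6} 5  {0,2,4,5,8} 5  {1,2,4,5,6} 20  {1,2,4,5,8} 20  {1,3,5,7,8} 20  {1,3,6,7,8} 20  {1,4,5,6,8} 60  {1,4,5,7,8} 30  {1,5,6,7,8} 60  {2,4,5,6,8} 20  {2,4,5,7,8} 10  {3,4,5,7,8} 10  {3,5,6,7,8} 20  {4,5,6,7,8} 30
  6 to go: {0,1,2,4,5,6} 30  {0,1,2,4,5,8} 30  {0,2,4,5,6,8} 30  {0,2,4,5,7,8} 15  {1,2,4,5,6,8} 120  {1,2,4,5,7,8} 60  {1,3,4,5,7,8} 60  {1,3,5,6,7,8} 120  {1,4,5,6,7,8} 180  {2,3,4,5,7,8} 20  {2,4,5,6,7,8} 60  {3,4,5,6,7,8} 60
  7 to go: {0,1,2,4,5,6,8} 210  {0,1,2,4,5,7,8} 105  {0,2,3,4,5,7,8} 35  {0,2,4,5,6,7,8} 105  {1,2,3,4,5,7,8} 140  {1,2,4,5,6,7,8} 420  {1,3,4,5,6,7,8} 420  {2,3,4,5,6,7,8} 140
  if 0:f drops first: 1120 orders
  if 1:c drops first: 280 orders
  if 3:b drops first: 840 orders
  if 6:d drops first: 280 orders
heap linearizations: 2520

2520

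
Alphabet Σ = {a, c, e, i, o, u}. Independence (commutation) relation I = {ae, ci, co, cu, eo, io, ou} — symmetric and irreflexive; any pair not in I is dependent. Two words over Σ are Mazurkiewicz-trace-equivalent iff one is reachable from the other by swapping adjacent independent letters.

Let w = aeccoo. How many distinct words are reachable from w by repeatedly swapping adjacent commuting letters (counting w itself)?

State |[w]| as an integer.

16

0(a) covers ∅
1(e) covers ∅
2(c) covers 0:a, 1:e
3(c) covers 2:c
4(o) covers 0:a
5(o) covers 4:o
floor of heap: 0:a, 1:e
completions by unplaced set U, small U first (add the entries for U minus each lowest piece of U):
  |U|=1: {3}:1  {5}:1
  |U|=2: {2,3}:1  {3,5}:2  {4,5}:1
  |U|=3: {1,2,3}:1  {2,3,5}:3  {3,4,5}:3
  |U|=4: {1,2,3,5}:4  {2,3,4,5}:6
  start at 0(a): 10
  start at 1(e): 6
sum over floor = 16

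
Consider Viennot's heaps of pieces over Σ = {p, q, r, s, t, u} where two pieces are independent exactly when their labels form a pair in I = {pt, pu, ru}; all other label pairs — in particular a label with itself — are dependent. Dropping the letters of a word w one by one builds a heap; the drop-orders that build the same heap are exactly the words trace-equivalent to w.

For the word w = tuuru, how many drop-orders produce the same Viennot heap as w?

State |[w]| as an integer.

0(t) covers ∅
1(u) covers 0:t
2(u) covers 1:u
3(r) covers 0:t
4(u) covers 2:u
floor of heap: 0:t
completions by unplaced set U, small U first (add the entries for U minus each lowest piece of U):
  |U|=1: {3}:1  {4}:1
  |U|=2: {2,4}:1  {3,4}:2
  |U|=3: {1,2,4}:1  {2,3,4}:3
  start at 0(t): 4

4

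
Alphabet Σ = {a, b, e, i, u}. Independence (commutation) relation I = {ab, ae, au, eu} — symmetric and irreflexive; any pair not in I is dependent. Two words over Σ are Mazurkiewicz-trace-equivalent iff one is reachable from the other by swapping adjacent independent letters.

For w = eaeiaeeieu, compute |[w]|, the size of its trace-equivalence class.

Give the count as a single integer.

drop 0:e onto floor
drop 1:a onto floor
drop 2:e onto {0:e}
drop 3:i onto {1:a, 2:e}
drop 4:a onto {3:i}
drop 5:e onto {3:i}
drop 6:e onto {5:e}
drop 7:i onto {4:a, 6:e}
drop 8:e onto {7:i}
drop 9:u onto {7:i}
ground layer = {0:e, 1:a}
drop-orders for the pieces not yet dropped (sum over which currently-grounded one goes next):
  1 to go: {8} 1  {9} 1
  2 to go: {8,9} 2
  3 to go: {7,8,9} 2
  4 to go: {4,7,8,9} 2  {6,7,8,9} 2
  5 to go: {4,6,7,8,9} 4  {5,6,7,8,9} 2
  6 to go: {4,5,6,7,8,9} 6
  7 to go: {3,4,5,6,7,8,9} 6
  8 to go: {1,3,4,5,6,7,8,9} 6  {2,3,4,5,6,7,8,9} 6
  if 0:e drops first: 12 orders
  if 1:a drops first: 6 orders
heap linearizations: 18

18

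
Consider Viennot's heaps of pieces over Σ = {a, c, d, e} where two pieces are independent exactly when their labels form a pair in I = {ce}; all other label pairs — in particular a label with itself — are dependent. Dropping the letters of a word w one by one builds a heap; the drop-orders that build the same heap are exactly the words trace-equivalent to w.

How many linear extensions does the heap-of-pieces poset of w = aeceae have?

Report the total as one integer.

#0=a has no predecessor
#1=e depends on [0:a]
#2=c depends on [0:a]
#3=e depends on [1:e]
#4=a depends on [2:c, 3:e]
#5=e depends on [4:a]
sources: [0:a]
N(rest) = Σ N(rest − s) over sources s of rest; N(one piece) = 1:
  size 1 → [5]=1
  size 2 → [4,5]=1
  size 3 → [2,4,5]=1  [3,4,5]=1
  size 4 → [1,3,4,5]=1  [2,3,4,5]=2
  first=0(a) contributes 3

3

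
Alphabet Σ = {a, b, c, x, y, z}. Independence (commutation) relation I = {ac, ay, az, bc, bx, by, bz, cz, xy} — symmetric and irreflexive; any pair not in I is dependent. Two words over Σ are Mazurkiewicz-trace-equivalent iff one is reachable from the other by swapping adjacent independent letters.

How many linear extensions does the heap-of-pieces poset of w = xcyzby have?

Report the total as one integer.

6

drop 0:x onto floor
drop 1:c onto {0:x}
drop 2:y onto {1:c}
drop 3:z onto {2:y}
drop 4:b onto floor
drop 5:y onto {3:z}
ground layer = {0:x, 4:b}
drop-orders for the pieces not yet dropped (sum over which currently-grounded one goes next):
  1 to go: {4} 1  {5} 1
  2 to go: {3,5} 1  {4,5} 2
  3 to go: {2,3,5} 1  {3,4,5} 3
  4 to go: {1,2,3,5} 1  {2,3,4,5} 4
  if 0:x drops first: 5 orders
  if 4:b drops first: 1 orders
heap linearizations: 6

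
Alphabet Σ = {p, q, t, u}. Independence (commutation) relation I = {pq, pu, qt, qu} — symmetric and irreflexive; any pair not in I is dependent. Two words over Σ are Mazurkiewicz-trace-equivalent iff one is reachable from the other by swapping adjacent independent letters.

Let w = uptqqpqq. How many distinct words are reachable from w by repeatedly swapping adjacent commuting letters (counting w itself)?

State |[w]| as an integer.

#0=u has no predecessor
#1=p has no predecessor
#2=t depends on [0:u, 1:p]
#3=q has no predecessor
#4=q depends on [3:q]
#5=p depends on [2:t]
#6=q depends on [4:q]
#7=q depends on [6:q]
sources: [0:u, 1:p, 3:q]
N(rest) = Σ N(rest − s) over sources s of rest; N(one piece) = 1:
  size 1 → [5]=1  [7]=1
  size 2 → [2,5]=1  [5,7]=2  [6,7]=1
  size 3 → [0,2,5]=1  [1,2,5]=1  [2,5,7]=3  [4,6,7]=1  [5,6,7]=3
  size 4 → [0,1,2,5]=2  [0,2,5,7]=4  [1,2,5,7]=4  [2,5,6,7]=6  [3,4,6,7]=1  [4,5,6,7]=4
  size 5 → [0,1,2,5,7]=10  [0,2,5,6,7]=10  [1,2,5,6,7]=10  [2,4,5,6,7]=10  [3,4,5,6,7]=5
  size 6 → [0,1,2,5,6,7]=30  [0,2,4,5,6,7]=20  [1,2,4,5,6,7]=20  [2,3,4,5,6,7]=15
  first=0(u) contributes 35
  first=1(p) contributes 35
  first=3(q) contributes 70
|[w]| = 140

140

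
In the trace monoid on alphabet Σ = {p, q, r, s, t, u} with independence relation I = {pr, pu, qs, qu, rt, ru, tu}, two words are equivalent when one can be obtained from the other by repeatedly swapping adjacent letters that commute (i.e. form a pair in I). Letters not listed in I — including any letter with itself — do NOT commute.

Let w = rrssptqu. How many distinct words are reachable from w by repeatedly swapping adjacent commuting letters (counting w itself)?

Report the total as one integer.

#0=r has no predecessor
#1=r depends on [0:r]
#2=s depends on [1:r]
#3=s depends on [2:s]
#4=p depends on [3:s]
#5=t depends on [4:p]
#6=q depends on [5:t]
#7=u depends on [3:s]
sources: [0:r]
N(rest) = Σ N(rest − s) over sources s of rest; N(one piece) = 1:
  size 1 → [6]=1  [7]=1
  size 2 → [5,6]=1  [6,7]=2
  size 3 → [4,5,6]=1  [5,6,7]=3
  size 4 → [4,5,6,7]=4
  size 5 → [3,4,5,6,7]=4
  size 6 → [2,3,4,5,6,7]=4
  first=0(r) contributes 4

4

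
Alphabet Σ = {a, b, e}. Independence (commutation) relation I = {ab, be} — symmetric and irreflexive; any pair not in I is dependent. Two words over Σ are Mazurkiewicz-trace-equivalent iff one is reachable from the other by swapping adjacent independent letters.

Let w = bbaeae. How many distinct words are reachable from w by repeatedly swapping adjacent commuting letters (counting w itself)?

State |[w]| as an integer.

15

drop 0:b onto floor
drop 1:b onto {0:b}
drop 2:a onto floor
drop 3:e onto {2:a}
drop 4:a onto {3:e}
drop 5:e onto {4:a}
ground layer = {0:b, 2:a}
drop-orders for the pieces not yet dropped (sum over which currently-grounded one goes next):
  1 to go: {1} 1  {5} 1
  2 to go: {0,1} 1  {1,5} 2  {4,5} 1
  3 to go: {0,1,5} 3  {1,4,5} 3  {3,4,5} 1
  4 to go: {0,1,4,5} 6  {1,3,4,5} 4  {2,3,4,5} 1
  if 0:b drops first: 5 orders
  if 2:a drops first: 10 orders
heap linearizations: 15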